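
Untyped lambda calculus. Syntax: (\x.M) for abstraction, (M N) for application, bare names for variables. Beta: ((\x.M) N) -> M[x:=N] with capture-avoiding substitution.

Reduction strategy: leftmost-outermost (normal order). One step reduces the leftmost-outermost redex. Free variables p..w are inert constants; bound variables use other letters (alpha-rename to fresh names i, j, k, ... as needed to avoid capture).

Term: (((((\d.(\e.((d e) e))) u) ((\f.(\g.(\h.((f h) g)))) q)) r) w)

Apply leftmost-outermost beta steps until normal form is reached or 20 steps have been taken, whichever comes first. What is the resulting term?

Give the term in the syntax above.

Step 0: (((((\d.(\e.((d e) e))) u) ((\f.(\g.(\h.((f h) g)))) q)) r) w)
Step 1: ((((\e.((u e) e)) ((\f.(\g.(\h.((f h) g)))) q)) r) w)
Step 2: ((((u ((\f.(\g.(\h.((f h) g)))) q)) ((\f.(\g.(\h.((f h) g)))) q)) r) w)
Step 3: ((((u (\g.(\h.((q h) g)))) ((\f.(\g.(\h.((f h) g)))) q)) r) w)
Step 4: ((((u (\g.(\h.((q h) g)))) (\g.(\h.((q h) g)))) r) w)

Answer: ((((u (\g.(\h.((q h) g)))) (\g.(\h.((q h) g)))) r) w)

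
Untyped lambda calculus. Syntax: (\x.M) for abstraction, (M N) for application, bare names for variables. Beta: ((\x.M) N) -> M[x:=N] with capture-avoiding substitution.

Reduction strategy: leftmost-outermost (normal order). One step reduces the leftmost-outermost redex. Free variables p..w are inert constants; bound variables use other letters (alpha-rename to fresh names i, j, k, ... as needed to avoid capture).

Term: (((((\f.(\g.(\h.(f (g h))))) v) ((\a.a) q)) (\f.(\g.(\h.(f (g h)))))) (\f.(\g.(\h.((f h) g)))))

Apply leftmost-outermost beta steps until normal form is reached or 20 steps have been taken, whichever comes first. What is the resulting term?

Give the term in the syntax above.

Answer: ((v (q (\f.(\g.(\h.(f (g h))))))) (\f.(\g.(\h.((f h) g)))))

Derivation:
Step 0: (((((\f.(\g.(\h.(f (g h))))) v) ((\a.a) q)) (\f.(\g.(\h.(f (g h)))))) (\f.(\g.(\h.((f h) g)))))
Step 1: ((((\g.(\h.(v (g h)))) ((\a.a) q)) (\f.(\g.(\h.(f (g h)))))) (\f.(\g.(\h.((f h) g)))))
Step 2: (((\h.(v (((\a.a) q) h))) (\f.(\g.(\h.(f (g h)))))) (\f.(\g.(\h.((f h) g)))))
Step 3: ((v (((\a.a) q) (\f.(\g.(\h.(f (g h))))))) (\f.(\g.(\h.((f h) g)))))
Step 4: ((v (q (\f.(\g.(\h.(f (g h))))))) (\f.(\g.(\h.((f h) g)))))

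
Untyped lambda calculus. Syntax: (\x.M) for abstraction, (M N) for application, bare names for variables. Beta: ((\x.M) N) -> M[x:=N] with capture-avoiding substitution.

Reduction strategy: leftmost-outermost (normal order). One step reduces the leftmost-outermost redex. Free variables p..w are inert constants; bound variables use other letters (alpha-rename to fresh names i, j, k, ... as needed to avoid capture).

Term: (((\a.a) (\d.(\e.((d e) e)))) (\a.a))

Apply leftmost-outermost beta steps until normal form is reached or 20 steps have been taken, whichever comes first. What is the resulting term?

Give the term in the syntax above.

Step 0: (((\a.a) (\d.(\e.((d e) e)))) (\a.a))
Step 1: ((\d.(\e.((d e) e))) (\a.a))
Step 2: (\e.(((\a.a) e) e))
Step 3: (\e.(e e))

Answer: (\e.(e e))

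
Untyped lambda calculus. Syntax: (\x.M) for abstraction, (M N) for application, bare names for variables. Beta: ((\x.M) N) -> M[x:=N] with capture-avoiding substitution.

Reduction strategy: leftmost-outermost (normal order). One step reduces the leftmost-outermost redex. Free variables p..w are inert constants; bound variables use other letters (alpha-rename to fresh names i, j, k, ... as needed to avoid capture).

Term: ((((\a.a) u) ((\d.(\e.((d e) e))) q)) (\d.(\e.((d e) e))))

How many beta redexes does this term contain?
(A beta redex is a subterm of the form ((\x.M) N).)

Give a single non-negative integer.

Term: ((((\a.a) u) ((\d.(\e.((d e) e))) q)) (\d.(\e.((d e) e))))
  Redex: ((\a.a) u)
  Redex: ((\d.(\e.((d e) e))) q)
Total redexes: 2

Answer: 2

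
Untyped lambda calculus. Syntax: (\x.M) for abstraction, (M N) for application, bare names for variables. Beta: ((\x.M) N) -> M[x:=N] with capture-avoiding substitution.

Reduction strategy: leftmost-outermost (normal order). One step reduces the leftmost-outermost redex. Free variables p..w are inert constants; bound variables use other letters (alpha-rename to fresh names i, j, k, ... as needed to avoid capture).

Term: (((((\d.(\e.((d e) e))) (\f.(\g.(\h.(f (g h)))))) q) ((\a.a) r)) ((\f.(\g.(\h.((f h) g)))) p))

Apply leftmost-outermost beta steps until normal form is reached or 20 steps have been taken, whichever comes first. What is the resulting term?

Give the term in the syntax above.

Step 0: (((((\d.(\e.((d e) e))) (\f.(\g.(\h.(f (g h)))))) q) ((\a.a) r)) ((\f.(\g.(\h.((f h) g)))) p))
Step 1: ((((\e.(((\f.(\g.(\h.(f (g h))))) e) e)) q) ((\a.a) r)) ((\f.(\g.(\h.((f h) g)))) p))
Step 2: (((((\f.(\g.(\h.(f (g h))))) q) q) ((\a.a) r)) ((\f.(\g.(\h.((f h) g)))) p))
Step 3: ((((\g.(\h.(q (g h)))) q) ((\a.a) r)) ((\f.(\g.(\h.((f h) g)))) p))
Step 4: (((\h.(q (q h))) ((\a.a) r)) ((\f.(\g.(\h.((f h) g)))) p))
Step 5: ((q (q ((\a.a) r))) ((\f.(\g.(\h.((f h) g)))) p))
Step 6: ((q (q r)) ((\f.(\g.(\h.((f h) g)))) p))
Step 7: ((q (q r)) (\g.(\h.((p h) g))))

Answer: ((q (q r)) (\g.(\h.((p h) g))))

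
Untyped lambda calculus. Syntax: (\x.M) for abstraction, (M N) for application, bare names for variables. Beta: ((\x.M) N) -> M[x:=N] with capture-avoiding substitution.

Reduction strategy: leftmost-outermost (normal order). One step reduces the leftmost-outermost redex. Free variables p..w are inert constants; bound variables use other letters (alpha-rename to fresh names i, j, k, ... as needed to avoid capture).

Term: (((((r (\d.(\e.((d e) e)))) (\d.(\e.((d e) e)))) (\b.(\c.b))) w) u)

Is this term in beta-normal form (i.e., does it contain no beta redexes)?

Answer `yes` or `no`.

Term: (((((r (\d.(\e.((d e) e)))) (\d.(\e.((d e) e)))) (\b.(\c.b))) w) u)
No beta redexes found.

Answer: yes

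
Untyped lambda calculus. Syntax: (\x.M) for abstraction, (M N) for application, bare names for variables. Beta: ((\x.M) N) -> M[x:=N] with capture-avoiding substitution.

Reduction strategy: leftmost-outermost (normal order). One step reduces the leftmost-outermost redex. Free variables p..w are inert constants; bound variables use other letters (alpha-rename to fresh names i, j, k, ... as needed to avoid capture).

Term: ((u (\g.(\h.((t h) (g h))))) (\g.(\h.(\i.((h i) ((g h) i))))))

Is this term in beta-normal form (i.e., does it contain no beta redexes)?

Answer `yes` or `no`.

Answer: yes

Derivation:
Term: ((u (\g.(\h.((t h) (g h))))) (\g.(\h.(\i.((h i) ((g h) i))))))
No beta redexes found.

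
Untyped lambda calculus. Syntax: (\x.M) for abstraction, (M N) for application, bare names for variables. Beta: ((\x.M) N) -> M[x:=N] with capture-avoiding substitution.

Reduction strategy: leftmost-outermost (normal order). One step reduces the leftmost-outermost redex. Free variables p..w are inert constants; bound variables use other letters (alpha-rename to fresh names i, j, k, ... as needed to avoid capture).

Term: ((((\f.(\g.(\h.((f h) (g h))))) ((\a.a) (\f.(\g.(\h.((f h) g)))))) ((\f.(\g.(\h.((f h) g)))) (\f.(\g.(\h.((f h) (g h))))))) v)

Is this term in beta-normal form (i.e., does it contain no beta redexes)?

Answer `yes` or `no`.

Term: ((((\f.(\g.(\h.((f h) (g h))))) ((\a.a) (\f.(\g.(\h.((f h) g)))))) ((\f.(\g.(\h.((f h) g)))) (\f.(\g.(\h.((f h) (g h))))))) v)
Found 3 beta redex(es).

Answer: no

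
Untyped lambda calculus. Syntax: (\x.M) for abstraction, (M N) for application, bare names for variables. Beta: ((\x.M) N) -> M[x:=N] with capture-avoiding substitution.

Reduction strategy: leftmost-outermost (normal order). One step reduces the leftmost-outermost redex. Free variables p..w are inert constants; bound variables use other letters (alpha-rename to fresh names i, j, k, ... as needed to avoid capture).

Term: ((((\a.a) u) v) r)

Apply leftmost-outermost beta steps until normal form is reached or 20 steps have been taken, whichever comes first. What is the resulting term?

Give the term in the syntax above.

Answer: ((u v) r)

Derivation:
Step 0: ((((\a.a) u) v) r)
Step 1: ((u v) r)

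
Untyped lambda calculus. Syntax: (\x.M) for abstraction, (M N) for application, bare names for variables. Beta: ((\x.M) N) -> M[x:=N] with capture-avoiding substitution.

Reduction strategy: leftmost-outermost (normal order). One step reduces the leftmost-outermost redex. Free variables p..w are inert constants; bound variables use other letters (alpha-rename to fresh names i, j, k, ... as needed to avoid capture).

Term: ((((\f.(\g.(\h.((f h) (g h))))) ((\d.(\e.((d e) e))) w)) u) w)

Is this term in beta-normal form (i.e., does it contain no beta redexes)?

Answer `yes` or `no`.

Term: ((((\f.(\g.(\h.((f h) (g h))))) ((\d.(\e.((d e) e))) w)) u) w)
Found 2 beta redex(es).

Answer: no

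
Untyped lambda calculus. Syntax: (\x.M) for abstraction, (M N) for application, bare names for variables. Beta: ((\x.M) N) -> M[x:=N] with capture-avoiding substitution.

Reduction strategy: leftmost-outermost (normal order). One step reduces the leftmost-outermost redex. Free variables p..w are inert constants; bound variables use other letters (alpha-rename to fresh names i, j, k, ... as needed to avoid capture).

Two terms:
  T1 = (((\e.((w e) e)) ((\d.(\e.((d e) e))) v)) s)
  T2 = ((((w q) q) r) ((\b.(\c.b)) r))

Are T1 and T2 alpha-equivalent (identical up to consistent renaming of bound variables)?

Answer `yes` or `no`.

Answer: no

Derivation:
Term 1: (((\e.((w e) e)) ((\d.(\e.((d e) e))) v)) s)
Term 2: ((((w q) q) r) ((\b.(\c.b)) r))
Alpha-equivalence: compare structure up to binder renaming.
Result: False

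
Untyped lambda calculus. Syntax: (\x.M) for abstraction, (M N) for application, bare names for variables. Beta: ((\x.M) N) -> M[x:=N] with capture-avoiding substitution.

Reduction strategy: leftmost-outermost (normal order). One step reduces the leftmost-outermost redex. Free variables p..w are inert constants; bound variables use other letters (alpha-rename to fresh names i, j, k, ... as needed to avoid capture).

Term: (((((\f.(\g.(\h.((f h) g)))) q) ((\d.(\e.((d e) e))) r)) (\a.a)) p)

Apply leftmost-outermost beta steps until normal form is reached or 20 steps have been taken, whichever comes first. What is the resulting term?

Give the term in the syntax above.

Answer: (((q (\a.a)) (\e.((r e) e))) p)

Derivation:
Step 0: (((((\f.(\g.(\h.((f h) g)))) q) ((\d.(\e.((d e) e))) r)) (\a.a)) p)
Step 1: ((((\g.(\h.((q h) g))) ((\d.(\e.((d e) e))) r)) (\a.a)) p)
Step 2: (((\h.((q h) ((\d.(\e.((d e) e))) r))) (\a.a)) p)
Step 3: (((q (\a.a)) ((\d.(\e.((d e) e))) r)) p)
Step 4: (((q (\a.a)) (\e.((r e) e))) p)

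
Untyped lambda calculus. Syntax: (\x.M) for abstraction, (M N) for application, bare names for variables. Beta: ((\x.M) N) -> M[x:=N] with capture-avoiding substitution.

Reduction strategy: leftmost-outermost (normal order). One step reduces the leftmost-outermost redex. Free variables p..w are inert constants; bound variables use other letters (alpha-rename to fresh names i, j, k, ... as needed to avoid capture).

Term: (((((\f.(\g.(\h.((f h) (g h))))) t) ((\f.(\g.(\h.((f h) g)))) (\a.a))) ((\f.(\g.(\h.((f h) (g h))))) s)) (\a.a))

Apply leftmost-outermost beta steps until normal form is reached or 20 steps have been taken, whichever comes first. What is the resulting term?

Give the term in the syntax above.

Step 0: (((((\f.(\g.(\h.((f h) (g h))))) t) ((\f.(\g.(\h.((f h) g)))) (\a.a))) ((\f.(\g.(\h.((f h) (g h))))) s)) (\a.a))
Step 1: ((((\g.(\h.((t h) (g h)))) ((\f.(\g.(\h.((f h) g)))) (\a.a))) ((\f.(\g.(\h.((f h) (g h))))) s)) (\a.a))
Step 2: (((\h.((t h) (((\f.(\g.(\h.((f h) g)))) (\a.a)) h))) ((\f.(\g.(\h.((f h) (g h))))) s)) (\a.a))
Step 3: (((t ((\f.(\g.(\h.((f h) (g h))))) s)) (((\f.(\g.(\h.((f h) g)))) (\a.a)) ((\f.(\g.(\h.((f h) (g h))))) s))) (\a.a))
Step 4: (((t (\g.(\h.((s h) (g h))))) (((\f.(\g.(\h.((f h) g)))) (\a.a)) ((\f.(\g.(\h.((f h) (g h))))) s))) (\a.a))
Step 5: (((t (\g.(\h.((s h) (g h))))) ((\g.(\h.(((\a.a) h) g))) ((\f.(\g.(\h.((f h) (g h))))) s))) (\a.a))
Step 6: (((t (\g.(\h.((s h) (g h))))) (\h.(((\a.a) h) ((\f.(\g.(\h.((f h) (g h))))) s)))) (\a.a))
Step 7: (((t (\g.(\h.((s h) (g h))))) (\h.(h ((\f.(\g.(\h.((f h) (g h))))) s)))) (\a.a))
Step 8: (((t (\g.(\h.((s h) (g h))))) (\h.(h (\g.(\h.((s h) (g h))))))) (\a.a))

Answer: (((t (\g.(\h.((s h) (g h))))) (\h.(h (\g.(\h.((s h) (g h))))))) (\a.a))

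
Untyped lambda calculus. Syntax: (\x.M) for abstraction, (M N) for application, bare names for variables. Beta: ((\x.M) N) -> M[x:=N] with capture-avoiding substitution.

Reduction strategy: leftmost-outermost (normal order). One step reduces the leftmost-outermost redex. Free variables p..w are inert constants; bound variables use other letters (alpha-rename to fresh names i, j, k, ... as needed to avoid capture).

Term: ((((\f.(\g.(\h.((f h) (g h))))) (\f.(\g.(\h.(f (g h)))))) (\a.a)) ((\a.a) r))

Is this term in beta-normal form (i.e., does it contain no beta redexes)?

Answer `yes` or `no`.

Term: ((((\f.(\g.(\h.((f h) (g h))))) (\f.(\g.(\h.(f (g h)))))) (\a.a)) ((\a.a) r))
Found 2 beta redex(es).

Answer: no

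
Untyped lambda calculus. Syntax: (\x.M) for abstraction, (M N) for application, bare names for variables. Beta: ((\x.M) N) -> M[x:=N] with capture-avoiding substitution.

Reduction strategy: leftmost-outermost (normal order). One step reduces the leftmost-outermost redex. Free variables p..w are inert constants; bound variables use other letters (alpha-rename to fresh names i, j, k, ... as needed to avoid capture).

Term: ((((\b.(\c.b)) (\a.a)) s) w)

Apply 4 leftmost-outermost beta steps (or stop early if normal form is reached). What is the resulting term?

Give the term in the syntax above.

Answer: w

Derivation:
Step 0: ((((\b.(\c.b)) (\a.a)) s) w)
Step 1: (((\c.(\a.a)) s) w)
Step 2: ((\a.a) w)
Step 3: w
Step 4: (normal form reached)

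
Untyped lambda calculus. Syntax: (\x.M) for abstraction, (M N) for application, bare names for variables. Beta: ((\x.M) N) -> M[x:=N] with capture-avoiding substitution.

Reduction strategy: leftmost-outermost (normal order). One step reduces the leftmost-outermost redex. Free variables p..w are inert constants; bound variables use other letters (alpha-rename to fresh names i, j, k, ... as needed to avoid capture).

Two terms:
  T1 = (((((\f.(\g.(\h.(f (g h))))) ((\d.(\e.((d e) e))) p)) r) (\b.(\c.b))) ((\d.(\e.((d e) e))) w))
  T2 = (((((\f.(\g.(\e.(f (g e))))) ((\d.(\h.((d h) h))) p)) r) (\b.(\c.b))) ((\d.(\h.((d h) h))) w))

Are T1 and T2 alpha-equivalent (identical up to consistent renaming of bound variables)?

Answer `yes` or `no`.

Answer: yes

Derivation:
Term 1: (((((\f.(\g.(\h.(f (g h))))) ((\d.(\e.((d e) e))) p)) r) (\b.(\c.b))) ((\d.(\e.((d e) e))) w))
Term 2: (((((\f.(\g.(\e.(f (g e))))) ((\d.(\h.((d h) h))) p)) r) (\b.(\c.b))) ((\d.(\h.((d h) h))) w))
Alpha-equivalence: compare structure up to binder renaming.
Result: True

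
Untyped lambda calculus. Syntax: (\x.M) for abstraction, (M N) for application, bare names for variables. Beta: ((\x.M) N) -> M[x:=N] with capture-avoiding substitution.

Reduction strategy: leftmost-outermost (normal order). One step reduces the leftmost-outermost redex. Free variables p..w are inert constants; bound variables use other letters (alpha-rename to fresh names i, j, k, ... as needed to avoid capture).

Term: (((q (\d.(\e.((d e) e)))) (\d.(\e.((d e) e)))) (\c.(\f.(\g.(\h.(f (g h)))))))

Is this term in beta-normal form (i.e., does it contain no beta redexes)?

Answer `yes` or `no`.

Answer: yes

Derivation:
Term: (((q (\d.(\e.((d e) e)))) (\d.(\e.((d e) e)))) (\c.(\f.(\g.(\h.(f (g h)))))))
No beta redexes found.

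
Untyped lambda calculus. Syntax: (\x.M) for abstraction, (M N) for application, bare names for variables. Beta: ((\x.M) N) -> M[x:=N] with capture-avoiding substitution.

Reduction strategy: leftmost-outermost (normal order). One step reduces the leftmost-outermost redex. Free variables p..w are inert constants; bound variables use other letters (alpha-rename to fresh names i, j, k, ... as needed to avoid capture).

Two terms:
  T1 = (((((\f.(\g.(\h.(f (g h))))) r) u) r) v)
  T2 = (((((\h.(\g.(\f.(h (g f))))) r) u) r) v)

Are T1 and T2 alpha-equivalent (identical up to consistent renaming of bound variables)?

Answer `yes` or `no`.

Term 1: (((((\f.(\g.(\h.(f (g h))))) r) u) r) v)
Term 2: (((((\h.(\g.(\f.(h (g f))))) r) u) r) v)
Alpha-equivalence: compare structure up to binder renaming.
Result: True

Answer: yes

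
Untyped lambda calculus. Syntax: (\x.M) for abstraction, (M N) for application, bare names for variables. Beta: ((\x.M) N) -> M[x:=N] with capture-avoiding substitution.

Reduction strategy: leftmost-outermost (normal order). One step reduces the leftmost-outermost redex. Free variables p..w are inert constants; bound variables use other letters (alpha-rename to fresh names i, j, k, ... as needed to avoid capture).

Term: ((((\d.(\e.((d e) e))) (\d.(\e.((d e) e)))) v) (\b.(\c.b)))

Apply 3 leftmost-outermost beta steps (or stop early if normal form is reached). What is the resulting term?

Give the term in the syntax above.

Step 0: ((((\d.(\e.((d e) e))) (\d.(\e.((d e) e)))) v) (\b.(\c.b)))
Step 1: (((\e.(((\d.(\e.((d e) e))) e) e)) v) (\b.(\c.b)))
Step 2: ((((\d.(\e.((d e) e))) v) v) (\b.(\c.b)))
Step 3: (((\e.((v e) e)) v) (\b.(\c.b)))

Answer: (((\e.((v e) e)) v) (\b.(\c.b)))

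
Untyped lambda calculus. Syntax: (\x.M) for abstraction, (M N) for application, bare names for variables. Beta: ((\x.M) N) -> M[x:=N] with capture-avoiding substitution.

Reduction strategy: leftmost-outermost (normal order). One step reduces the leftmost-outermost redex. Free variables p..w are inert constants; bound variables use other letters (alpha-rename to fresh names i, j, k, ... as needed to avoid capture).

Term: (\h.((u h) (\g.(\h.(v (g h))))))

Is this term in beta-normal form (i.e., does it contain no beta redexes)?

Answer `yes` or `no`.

Answer: yes

Derivation:
Term: (\h.((u h) (\g.(\h.(v (g h))))))
No beta redexes found.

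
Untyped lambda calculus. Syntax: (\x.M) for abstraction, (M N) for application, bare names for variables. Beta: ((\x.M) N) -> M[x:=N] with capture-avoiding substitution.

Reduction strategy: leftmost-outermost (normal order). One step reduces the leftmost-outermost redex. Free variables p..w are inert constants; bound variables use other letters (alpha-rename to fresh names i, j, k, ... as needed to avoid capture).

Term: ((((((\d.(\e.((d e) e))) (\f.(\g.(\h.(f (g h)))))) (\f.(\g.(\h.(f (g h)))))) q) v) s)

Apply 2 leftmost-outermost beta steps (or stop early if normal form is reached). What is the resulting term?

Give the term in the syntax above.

Answer: ((((((\f.(\g.(\h.(f (g h))))) (\f.(\g.(\h.(f (g h)))))) (\f.(\g.(\h.(f (g h)))))) q) v) s)

Derivation:
Step 0: ((((((\d.(\e.((d e) e))) (\f.(\g.(\h.(f (g h)))))) (\f.(\g.(\h.(f (g h)))))) q) v) s)
Step 1: (((((\e.(((\f.(\g.(\h.(f (g h))))) e) e)) (\f.(\g.(\h.(f (g h)))))) q) v) s)
Step 2: ((((((\f.(\g.(\h.(f (g h))))) (\f.(\g.(\h.(f (g h)))))) (\f.(\g.(\h.(f (g h)))))) q) v) s)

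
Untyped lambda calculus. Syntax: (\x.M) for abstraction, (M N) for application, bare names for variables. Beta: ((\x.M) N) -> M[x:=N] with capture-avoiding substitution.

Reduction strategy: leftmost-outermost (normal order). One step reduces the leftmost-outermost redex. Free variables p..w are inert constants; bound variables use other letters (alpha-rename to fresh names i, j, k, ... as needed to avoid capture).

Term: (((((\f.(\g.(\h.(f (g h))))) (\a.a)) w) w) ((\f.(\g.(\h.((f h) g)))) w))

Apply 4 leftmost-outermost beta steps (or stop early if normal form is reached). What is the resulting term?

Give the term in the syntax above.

Step 0: (((((\f.(\g.(\h.(f (g h))))) (\a.a)) w) w) ((\f.(\g.(\h.((f h) g)))) w))
Step 1: ((((\g.(\h.((\a.a) (g h)))) w) w) ((\f.(\g.(\h.((f h) g)))) w))
Step 2: (((\h.((\a.a) (w h))) w) ((\f.(\g.(\h.((f h) g)))) w))
Step 3: (((\a.a) (w w)) ((\f.(\g.(\h.((f h) g)))) w))
Step 4: ((w w) ((\f.(\g.(\h.((f h) g)))) w))

Answer: ((w w) ((\f.(\g.(\h.((f h) g)))) w))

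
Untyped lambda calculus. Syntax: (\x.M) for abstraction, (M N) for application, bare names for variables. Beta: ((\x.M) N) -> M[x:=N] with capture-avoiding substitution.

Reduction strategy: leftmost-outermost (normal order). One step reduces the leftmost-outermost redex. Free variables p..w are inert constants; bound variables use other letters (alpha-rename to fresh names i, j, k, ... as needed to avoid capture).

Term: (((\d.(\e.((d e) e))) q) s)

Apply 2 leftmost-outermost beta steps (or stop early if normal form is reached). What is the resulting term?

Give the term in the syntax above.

Step 0: (((\d.(\e.((d e) e))) q) s)
Step 1: ((\e.((q e) e)) s)
Step 2: ((q s) s)

Answer: ((q s) s)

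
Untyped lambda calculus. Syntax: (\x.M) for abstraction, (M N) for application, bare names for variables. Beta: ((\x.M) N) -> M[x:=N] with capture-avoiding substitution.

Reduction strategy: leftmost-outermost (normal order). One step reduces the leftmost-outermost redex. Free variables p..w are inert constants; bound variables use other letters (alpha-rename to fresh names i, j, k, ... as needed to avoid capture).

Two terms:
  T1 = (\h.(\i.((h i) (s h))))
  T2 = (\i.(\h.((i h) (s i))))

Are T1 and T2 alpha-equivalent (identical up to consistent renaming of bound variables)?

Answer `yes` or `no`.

Answer: yes

Derivation:
Term 1: (\h.(\i.((h i) (s h))))
Term 2: (\i.(\h.((i h) (s i))))
Alpha-equivalence: compare structure up to binder renaming.
Result: True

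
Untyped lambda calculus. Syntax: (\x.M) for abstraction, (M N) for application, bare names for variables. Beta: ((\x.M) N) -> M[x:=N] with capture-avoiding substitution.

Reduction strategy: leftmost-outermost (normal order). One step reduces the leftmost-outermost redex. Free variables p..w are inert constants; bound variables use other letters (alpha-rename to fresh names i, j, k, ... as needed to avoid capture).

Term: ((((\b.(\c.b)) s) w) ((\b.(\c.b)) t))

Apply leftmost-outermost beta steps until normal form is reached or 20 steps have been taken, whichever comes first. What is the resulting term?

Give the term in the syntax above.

Answer: (s (\c.t))

Derivation:
Step 0: ((((\b.(\c.b)) s) w) ((\b.(\c.b)) t))
Step 1: (((\c.s) w) ((\b.(\c.b)) t))
Step 2: (s ((\b.(\c.b)) t))
Step 3: (s (\c.t))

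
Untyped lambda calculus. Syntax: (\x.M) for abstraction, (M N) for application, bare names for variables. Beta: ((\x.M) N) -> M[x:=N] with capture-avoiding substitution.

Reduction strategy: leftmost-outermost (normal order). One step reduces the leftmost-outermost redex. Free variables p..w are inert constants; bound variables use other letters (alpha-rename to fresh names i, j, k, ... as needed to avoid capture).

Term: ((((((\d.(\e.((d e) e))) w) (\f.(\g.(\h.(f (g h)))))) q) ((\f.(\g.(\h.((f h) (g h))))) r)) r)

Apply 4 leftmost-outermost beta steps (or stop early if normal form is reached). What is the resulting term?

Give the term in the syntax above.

Answer: (((((w (\f.(\g.(\h.(f (g h)))))) (\f.(\g.(\h.(f (g h)))))) q) (\g.(\h.((r h) (g h))))) r)

Derivation:
Step 0: ((((((\d.(\e.((d e) e))) w) (\f.(\g.(\h.(f (g h)))))) q) ((\f.(\g.(\h.((f h) (g h))))) r)) r)
Step 1: (((((\e.((w e) e)) (\f.(\g.(\h.(f (g h)))))) q) ((\f.(\g.(\h.((f h) (g h))))) r)) r)
Step 2: (((((w (\f.(\g.(\h.(f (g h)))))) (\f.(\g.(\h.(f (g h)))))) q) ((\f.(\g.(\h.((f h) (g h))))) r)) r)
Step 3: (((((w (\f.(\g.(\h.(f (g h)))))) (\f.(\g.(\h.(f (g h)))))) q) (\g.(\h.((r h) (g h))))) r)
Step 4: (normal form reached)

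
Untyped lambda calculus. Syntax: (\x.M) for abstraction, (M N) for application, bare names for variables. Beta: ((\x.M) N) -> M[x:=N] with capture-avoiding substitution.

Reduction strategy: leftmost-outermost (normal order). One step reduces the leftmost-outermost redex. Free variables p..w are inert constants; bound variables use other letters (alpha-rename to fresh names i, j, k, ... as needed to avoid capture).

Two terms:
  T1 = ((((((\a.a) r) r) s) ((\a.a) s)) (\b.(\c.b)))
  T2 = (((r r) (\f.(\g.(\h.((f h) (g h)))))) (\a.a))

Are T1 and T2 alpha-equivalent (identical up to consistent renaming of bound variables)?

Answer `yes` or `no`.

Term 1: ((((((\a.a) r) r) s) ((\a.a) s)) (\b.(\c.b)))
Term 2: (((r r) (\f.(\g.(\h.((f h) (g h)))))) (\a.a))
Alpha-equivalence: compare structure up to binder renaming.
Result: False

Answer: no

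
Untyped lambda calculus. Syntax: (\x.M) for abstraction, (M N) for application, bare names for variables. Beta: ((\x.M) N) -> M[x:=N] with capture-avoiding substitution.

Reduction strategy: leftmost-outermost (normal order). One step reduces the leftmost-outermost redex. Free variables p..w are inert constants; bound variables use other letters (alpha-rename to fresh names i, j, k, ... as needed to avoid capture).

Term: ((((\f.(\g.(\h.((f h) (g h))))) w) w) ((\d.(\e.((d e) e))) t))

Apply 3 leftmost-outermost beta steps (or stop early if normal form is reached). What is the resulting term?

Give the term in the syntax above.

Step 0: ((((\f.(\g.(\h.((f h) (g h))))) w) w) ((\d.(\e.((d e) e))) t))
Step 1: (((\g.(\h.((w h) (g h)))) w) ((\d.(\e.((d e) e))) t))
Step 2: ((\h.((w h) (w h))) ((\d.(\e.((d e) e))) t))
Step 3: ((w ((\d.(\e.((d e) e))) t)) (w ((\d.(\e.((d e) e))) t)))

Answer: ((w ((\d.(\e.((d e) e))) t)) (w ((\d.(\e.((d e) e))) t)))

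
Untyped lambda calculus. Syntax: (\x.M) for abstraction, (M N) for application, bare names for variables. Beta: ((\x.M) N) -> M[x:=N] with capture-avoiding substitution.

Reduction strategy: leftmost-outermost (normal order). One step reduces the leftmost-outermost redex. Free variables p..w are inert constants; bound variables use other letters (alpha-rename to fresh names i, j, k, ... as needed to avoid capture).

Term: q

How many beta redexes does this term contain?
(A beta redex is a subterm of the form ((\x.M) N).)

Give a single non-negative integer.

Term: q
  (no redexes)
Total redexes: 0

Answer: 0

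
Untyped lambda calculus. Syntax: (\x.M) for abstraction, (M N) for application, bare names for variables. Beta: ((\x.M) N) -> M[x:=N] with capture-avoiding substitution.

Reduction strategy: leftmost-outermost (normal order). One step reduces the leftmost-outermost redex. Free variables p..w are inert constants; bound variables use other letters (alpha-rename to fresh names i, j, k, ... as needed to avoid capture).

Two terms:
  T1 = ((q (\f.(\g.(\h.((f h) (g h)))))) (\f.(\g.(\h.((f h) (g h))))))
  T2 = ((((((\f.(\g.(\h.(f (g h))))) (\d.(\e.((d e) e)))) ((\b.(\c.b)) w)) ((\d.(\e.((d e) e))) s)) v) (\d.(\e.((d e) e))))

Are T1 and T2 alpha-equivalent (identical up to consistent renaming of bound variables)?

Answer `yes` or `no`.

Answer: no

Derivation:
Term 1: ((q (\f.(\g.(\h.((f h) (g h)))))) (\f.(\g.(\h.((f h) (g h))))))
Term 2: ((((((\f.(\g.(\h.(f (g h))))) (\d.(\e.((d e) e)))) ((\b.(\c.b)) w)) ((\d.(\e.((d e) e))) s)) v) (\d.(\e.((d e) e))))
Alpha-equivalence: compare structure up to binder renaming.
Result: False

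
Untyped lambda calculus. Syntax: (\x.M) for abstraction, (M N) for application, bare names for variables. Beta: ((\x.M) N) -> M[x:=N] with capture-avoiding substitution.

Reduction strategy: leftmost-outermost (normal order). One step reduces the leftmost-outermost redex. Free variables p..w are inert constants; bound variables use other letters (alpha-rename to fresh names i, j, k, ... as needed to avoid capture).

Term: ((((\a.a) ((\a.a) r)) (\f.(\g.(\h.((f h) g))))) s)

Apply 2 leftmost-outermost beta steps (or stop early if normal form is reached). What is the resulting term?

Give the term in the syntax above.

Answer: ((r (\f.(\g.(\h.((f h) g))))) s)

Derivation:
Step 0: ((((\a.a) ((\a.a) r)) (\f.(\g.(\h.((f h) g))))) s)
Step 1: ((((\a.a) r) (\f.(\g.(\h.((f h) g))))) s)
Step 2: ((r (\f.(\g.(\h.((f h) g))))) s)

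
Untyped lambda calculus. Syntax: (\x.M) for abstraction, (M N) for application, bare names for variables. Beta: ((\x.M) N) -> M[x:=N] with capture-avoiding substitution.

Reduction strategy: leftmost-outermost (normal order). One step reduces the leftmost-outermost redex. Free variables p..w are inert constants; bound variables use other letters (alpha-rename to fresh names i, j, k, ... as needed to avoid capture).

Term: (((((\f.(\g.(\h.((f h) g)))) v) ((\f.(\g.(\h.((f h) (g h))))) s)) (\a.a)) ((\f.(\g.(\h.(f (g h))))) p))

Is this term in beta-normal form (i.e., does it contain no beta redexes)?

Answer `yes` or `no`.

Term: (((((\f.(\g.(\h.((f h) g)))) v) ((\f.(\g.(\h.((f h) (g h))))) s)) (\a.a)) ((\f.(\g.(\h.(f (g h))))) p))
Found 3 beta redex(es).

Answer: no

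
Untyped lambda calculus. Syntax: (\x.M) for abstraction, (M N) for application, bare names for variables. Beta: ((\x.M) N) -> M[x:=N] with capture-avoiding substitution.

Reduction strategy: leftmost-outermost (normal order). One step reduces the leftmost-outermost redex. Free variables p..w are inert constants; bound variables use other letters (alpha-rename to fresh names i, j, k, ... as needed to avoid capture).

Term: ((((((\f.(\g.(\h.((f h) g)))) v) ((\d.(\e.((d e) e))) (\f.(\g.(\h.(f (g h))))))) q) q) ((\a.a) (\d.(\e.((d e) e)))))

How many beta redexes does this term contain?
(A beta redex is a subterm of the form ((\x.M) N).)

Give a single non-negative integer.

Answer: 3

Derivation:
Term: ((((((\f.(\g.(\h.((f h) g)))) v) ((\d.(\e.((d e) e))) (\f.(\g.(\h.(f (g h))))))) q) q) ((\a.a) (\d.(\e.((d e) e)))))
  Redex: ((\f.(\g.(\h.((f h) g)))) v)
  Redex: ((\d.(\e.((d e) e))) (\f.(\g.(\h.(f (g h))))))
  Redex: ((\a.a) (\d.(\e.((d e) e))))
Total redexes: 3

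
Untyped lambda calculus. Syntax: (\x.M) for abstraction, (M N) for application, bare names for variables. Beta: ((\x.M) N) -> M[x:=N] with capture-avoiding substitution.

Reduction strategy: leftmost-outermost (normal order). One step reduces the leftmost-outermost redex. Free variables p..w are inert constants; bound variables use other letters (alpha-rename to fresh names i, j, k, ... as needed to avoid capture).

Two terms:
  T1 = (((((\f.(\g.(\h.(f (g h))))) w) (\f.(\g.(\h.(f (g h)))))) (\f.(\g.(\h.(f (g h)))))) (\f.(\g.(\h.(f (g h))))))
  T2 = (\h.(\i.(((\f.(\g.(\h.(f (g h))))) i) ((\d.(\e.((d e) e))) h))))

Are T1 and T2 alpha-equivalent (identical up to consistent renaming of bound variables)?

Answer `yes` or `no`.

Answer: no

Derivation:
Term 1: (((((\f.(\g.(\h.(f (g h))))) w) (\f.(\g.(\h.(f (g h)))))) (\f.(\g.(\h.(f (g h)))))) (\f.(\g.(\h.(f (g h))))))
Term 2: (\h.(\i.(((\f.(\g.(\h.(f (g h))))) i) ((\d.(\e.((d e) e))) h))))
Alpha-equivalence: compare structure up to binder renaming.
Result: False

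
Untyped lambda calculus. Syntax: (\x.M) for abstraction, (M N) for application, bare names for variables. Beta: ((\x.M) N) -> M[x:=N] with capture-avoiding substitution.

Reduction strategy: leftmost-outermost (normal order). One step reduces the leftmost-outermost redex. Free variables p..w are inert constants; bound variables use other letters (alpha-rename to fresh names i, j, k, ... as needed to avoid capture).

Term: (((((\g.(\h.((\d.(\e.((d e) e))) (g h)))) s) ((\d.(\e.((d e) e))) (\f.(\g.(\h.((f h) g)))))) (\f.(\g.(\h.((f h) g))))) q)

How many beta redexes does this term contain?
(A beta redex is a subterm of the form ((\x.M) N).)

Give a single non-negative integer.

Term: (((((\g.(\h.((\d.(\e.((d e) e))) (g h)))) s) ((\d.(\e.((d e) e))) (\f.(\g.(\h.((f h) g)))))) (\f.(\g.(\h.((f h) g))))) q)
  Redex: ((\g.(\h.((\d.(\e.((d e) e))) (g h)))) s)
  Redex: ((\d.(\e.((d e) e))) (g h))
  Redex: ((\d.(\e.((d e) e))) (\f.(\g.(\h.((f h) g)))))
Total redexes: 3

Answer: 3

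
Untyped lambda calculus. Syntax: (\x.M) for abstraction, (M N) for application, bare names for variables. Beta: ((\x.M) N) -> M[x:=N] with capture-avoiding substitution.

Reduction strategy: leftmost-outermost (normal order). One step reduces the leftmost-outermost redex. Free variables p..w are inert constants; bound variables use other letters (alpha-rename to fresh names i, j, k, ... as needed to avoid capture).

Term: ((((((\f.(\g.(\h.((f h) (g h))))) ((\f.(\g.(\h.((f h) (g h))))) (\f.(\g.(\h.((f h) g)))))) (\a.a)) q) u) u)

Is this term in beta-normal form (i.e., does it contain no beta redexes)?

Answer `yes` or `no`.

Answer: no

Derivation:
Term: ((((((\f.(\g.(\h.((f h) (g h))))) ((\f.(\g.(\h.((f h) (g h))))) (\f.(\g.(\h.((f h) g)))))) (\a.a)) q) u) u)
Found 2 beta redex(es).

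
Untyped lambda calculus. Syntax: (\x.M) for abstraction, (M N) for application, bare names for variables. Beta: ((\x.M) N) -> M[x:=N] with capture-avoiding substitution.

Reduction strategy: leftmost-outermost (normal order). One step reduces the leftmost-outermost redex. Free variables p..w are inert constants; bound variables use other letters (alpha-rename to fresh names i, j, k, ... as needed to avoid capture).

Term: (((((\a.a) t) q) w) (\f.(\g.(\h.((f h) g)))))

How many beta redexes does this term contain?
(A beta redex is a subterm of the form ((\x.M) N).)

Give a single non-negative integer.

Answer: 1

Derivation:
Term: (((((\a.a) t) q) w) (\f.(\g.(\h.((f h) g)))))
  Redex: ((\a.a) t)
Total redexes: 1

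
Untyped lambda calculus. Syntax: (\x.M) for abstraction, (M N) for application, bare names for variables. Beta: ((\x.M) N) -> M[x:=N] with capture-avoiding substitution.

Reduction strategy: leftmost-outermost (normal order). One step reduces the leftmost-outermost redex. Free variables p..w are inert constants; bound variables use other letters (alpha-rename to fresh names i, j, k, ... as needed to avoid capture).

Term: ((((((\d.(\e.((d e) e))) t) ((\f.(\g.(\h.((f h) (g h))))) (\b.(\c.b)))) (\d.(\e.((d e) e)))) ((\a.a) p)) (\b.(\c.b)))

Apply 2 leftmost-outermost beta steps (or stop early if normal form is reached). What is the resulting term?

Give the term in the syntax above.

Answer: (((((t ((\f.(\g.(\h.((f h) (g h))))) (\b.(\c.b)))) ((\f.(\g.(\h.((f h) (g h))))) (\b.(\c.b)))) (\d.(\e.((d e) e)))) ((\a.a) p)) (\b.(\c.b)))

Derivation:
Step 0: ((((((\d.(\e.((d e) e))) t) ((\f.(\g.(\h.((f h) (g h))))) (\b.(\c.b)))) (\d.(\e.((d e) e)))) ((\a.a) p)) (\b.(\c.b)))
Step 1: (((((\e.((t e) e)) ((\f.(\g.(\h.((f h) (g h))))) (\b.(\c.b)))) (\d.(\e.((d e) e)))) ((\a.a) p)) (\b.(\c.b)))
Step 2: (((((t ((\f.(\g.(\h.((f h) (g h))))) (\b.(\c.b)))) ((\f.(\g.(\h.((f h) (g h))))) (\b.(\c.b)))) (\d.(\e.((d e) e)))) ((\a.a) p)) (\b.(\c.b)))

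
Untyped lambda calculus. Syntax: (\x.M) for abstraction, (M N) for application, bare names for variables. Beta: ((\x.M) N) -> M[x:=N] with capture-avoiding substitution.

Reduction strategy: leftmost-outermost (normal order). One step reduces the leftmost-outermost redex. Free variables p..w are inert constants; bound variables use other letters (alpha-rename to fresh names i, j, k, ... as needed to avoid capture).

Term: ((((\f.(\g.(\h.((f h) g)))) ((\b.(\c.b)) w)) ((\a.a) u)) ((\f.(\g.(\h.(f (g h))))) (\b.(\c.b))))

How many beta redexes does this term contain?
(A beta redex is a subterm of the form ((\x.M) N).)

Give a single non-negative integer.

Answer: 4

Derivation:
Term: ((((\f.(\g.(\h.((f h) g)))) ((\b.(\c.b)) w)) ((\a.a) u)) ((\f.(\g.(\h.(f (g h))))) (\b.(\c.b))))
  Redex: ((\f.(\g.(\h.((f h) g)))) ((\b.(\c.b)) w))
  Redex: ((\b.(\c.b)) w)
  Redex: ((\a.a) u)
  Redex: ((\f.(\g.(\h.(f (g h))))) (\b.(\c.b)))
Total redexes: 4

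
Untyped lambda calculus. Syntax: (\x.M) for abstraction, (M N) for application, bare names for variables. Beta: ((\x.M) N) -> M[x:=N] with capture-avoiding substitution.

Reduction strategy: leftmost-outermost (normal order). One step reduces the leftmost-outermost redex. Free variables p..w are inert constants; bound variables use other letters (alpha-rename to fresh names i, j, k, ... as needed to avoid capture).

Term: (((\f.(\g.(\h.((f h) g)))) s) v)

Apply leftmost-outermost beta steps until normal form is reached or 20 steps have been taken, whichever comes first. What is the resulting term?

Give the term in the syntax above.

Answer: (\h.((s h) v))

Derivation:
Step 0: (((\f.(\g.(\h.((f h) g)))) s) v)
Step 1: ((\g.(\h.((s h) g))) v)
Step 2: (\h.((s h) v))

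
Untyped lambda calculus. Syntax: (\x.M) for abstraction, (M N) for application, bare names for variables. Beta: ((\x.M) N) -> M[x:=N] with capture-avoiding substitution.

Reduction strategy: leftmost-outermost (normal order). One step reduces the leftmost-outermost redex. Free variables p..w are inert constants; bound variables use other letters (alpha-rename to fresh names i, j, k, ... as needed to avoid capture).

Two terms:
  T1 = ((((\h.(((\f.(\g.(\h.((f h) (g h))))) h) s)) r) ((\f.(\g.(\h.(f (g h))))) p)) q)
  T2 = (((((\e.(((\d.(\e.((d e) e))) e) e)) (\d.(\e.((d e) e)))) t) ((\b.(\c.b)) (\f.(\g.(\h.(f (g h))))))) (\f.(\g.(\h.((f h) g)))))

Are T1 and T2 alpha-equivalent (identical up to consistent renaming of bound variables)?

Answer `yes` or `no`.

Answer: no

Derivation:
Term 1: ((((\h.(((\f.(\g.(\h.((f h) (g h))))) h) s)) r) ((\f.(\g.(\h.(f (g h))))) p)) q)
Term 2: (((((\e.(((\d.(\e.((d e) e))) e) e)) (\d.(\e.((d e) e)))) t) ((\b.(\c.b)) (\f.(\g.(\h.(f (g h))))))) (\f.(\g.(\h.((f h) g)))))
Alpha-equivalence: compare structure up to binder renaming.
Result: False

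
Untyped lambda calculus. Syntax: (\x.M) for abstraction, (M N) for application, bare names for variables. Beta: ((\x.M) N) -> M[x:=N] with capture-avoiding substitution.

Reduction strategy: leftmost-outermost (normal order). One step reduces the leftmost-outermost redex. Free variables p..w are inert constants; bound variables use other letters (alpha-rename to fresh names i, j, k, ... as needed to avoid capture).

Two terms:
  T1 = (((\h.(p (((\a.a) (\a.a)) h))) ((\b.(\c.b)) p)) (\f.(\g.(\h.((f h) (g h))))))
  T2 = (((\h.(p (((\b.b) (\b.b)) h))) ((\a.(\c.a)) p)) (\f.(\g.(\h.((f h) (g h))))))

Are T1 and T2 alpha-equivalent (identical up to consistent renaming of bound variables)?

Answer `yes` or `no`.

Answer: yes

Derivation:
Term 1: (((\h.(p (((\a.a) (\a.a)) h))) ((\b.(\c.b)) p)) (\f.(\g.(\h.((f h) (g h))))))
Term 2: (((\h.(p (((\b.b) (\b.b)) h))) ((\a.(\c.a)) p)) (\f.(\g.(\h.((f h) (g h))))))
Alpha-equivalence: compare structure up to binder renaming.
Result: True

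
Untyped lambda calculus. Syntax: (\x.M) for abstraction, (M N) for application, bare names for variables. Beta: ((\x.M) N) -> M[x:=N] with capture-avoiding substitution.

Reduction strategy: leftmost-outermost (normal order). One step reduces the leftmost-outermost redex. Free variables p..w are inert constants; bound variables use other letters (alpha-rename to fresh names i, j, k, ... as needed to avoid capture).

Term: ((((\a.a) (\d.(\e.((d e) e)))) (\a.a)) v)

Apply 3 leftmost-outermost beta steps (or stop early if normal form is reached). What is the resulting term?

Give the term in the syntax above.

Step 0: ((((\a.a) (\d.(\e.((d e) e)))) (\a.a)) v)
Step 1: (((\d.(\e.((d e) e))) (\a.a)) v)
Step 2: ((\e.(((\a.a) e) e)) v)
Step 3: (((\a.a) v) v)

Answer: (((\a.a) v) v)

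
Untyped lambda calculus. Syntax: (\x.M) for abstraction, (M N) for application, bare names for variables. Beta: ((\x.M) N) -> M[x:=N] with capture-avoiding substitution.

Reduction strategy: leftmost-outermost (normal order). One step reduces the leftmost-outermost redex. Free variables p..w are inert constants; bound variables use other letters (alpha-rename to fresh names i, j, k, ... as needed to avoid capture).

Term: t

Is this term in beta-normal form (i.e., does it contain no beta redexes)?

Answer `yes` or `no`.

Answer: yes

Derivation:
Term: t
No beta redexes found.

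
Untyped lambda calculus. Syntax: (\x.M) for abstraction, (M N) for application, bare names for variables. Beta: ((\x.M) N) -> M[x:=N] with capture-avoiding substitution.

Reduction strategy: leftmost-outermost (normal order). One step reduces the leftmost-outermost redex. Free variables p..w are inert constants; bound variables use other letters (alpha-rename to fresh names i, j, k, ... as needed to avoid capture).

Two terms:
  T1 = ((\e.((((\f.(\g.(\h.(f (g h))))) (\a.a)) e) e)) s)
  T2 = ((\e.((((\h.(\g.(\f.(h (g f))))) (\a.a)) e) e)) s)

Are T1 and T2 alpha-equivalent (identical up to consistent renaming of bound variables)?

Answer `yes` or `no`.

Term 1: ((\e.((((\f.(\g.(\h.(f (g h))))) (\a.a)) e) e)) s)
Term 2: ((\e.((((\h.(\g.(\f.(h (g f))))) (\a.a)) e) e)) s)
Alpha-equivalence: compare structure up to binder renaming.
Result: True

Answer: yes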